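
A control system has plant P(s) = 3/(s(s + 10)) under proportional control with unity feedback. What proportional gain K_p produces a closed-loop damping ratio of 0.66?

Closed-loop characteristic equation: s² + 10s + K_p·3 = 0.
So ω_n = √(3K_p) and 2ζω_n = 10, giving ζ = 10/(2√(3K_p)).
Setting ζ = 0.66: √(3K_p) = 10/(2·0.66) = 7.576, so K_p = 57.39/3 = 19.1.

K_p = 19.1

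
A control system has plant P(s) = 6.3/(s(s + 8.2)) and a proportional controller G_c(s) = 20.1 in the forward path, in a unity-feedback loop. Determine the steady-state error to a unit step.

The open loop G_c(s)P(s) has a pole at the origin (type 1), so the static position error constant is infinite and e_ss = 1/(1+∞) = 0.

0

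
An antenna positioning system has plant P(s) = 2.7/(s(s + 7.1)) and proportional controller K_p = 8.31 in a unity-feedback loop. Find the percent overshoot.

2.85%

Closed-loop characteristic equation: s² + 7.1s + 22.44 = 0, so ω_n = 4.737 rad/s and ζ = 7.1/(2·4.737) = 0.7495.
%OS = 100·exp(−πζ/√(1−ζ²)) = 100·exp(−π·0.7495/√0.4383) = 2.85%.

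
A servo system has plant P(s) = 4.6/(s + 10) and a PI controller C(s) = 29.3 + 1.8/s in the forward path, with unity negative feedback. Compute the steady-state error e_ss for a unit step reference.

0

The open loop C(s)P(s) has a pole at the origin (type 1), so the static position error constant is infinite and e_ss = 1/(1+∞) = 0.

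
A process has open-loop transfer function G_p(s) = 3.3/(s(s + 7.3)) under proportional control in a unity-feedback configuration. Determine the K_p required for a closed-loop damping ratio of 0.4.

K_p = 25.2

Closed-loop characteristic equation: s² + 7.3s + K_p·3.3 = 0.
So ω_n = √(3.3K_p) and 2ζω_n = 7.3, giving ζ = 7.3/(2√(3.3K_p)).
Setting ζ = 0.4: √(3.3K_p) = 7.3/(2·0.4) = 9.125, so K_p = 83.27/3.3 = 25.2.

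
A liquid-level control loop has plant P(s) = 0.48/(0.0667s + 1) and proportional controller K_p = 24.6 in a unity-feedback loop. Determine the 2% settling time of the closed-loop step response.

Closed loop: T(s) = K_p·P/(1+K_p·P) = 11.81/(0.0667s + 1 + 11.81), with pole at s = −(1 + 11.81)/0.0667 = −192.
τ = 1/192 = 0.005208 s, so 2% settling time ≈ 4τ = 0.0208 s.

T_s ≈ 0.0208 s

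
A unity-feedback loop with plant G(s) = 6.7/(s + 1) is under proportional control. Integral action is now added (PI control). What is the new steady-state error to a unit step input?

0

The integrator makes K_pos = lim_{s→0} C(s)G(s) infinite, so e_ss = 1/(1+K_pos) = 0.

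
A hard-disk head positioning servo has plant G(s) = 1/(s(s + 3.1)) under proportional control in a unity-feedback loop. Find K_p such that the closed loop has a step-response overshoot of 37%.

K_p = 26.4

From %OS = 100·exp(−πζ/√(1−ζ²)) = 37%, ζ = −ln(0.37)/√(π²+ln²(0.37)) = 0.3017.
Characteristic equation s² + 3.1s + 1K_p = 0 gives ζ = 3.1/(2√(1K_p)).
Setting ζ = 0.3017: √(1K_p) = 3.1/(2·0.3017) = 5.137, so K_p = 26.39/1 = 26.4.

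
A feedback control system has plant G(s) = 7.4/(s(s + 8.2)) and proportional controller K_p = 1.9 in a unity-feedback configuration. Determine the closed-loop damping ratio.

ζ = 1.09

The closed-loop denominator is s(s+8.2) + 1.9·7.4 = s² + 8.2s + 14.06.
Matching s² + 2ζω_n s + ω_n²: ω_n = √14.06 = 3.75 rad/s and 2ζω_n = 8.2, so ζ = 8.2/(2·3.75) = 1.09.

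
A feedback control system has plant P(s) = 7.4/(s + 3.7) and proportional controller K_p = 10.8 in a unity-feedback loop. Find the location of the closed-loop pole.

s = -83.62

Closed-loop transfer function: T(s) = K_p·P(s)/(1 + K_p·P(s)) = 79.92/(s + 3.7 + 79.92) = 79.92/(s + 83.62).
The closed-loop pole is at s = −83.62.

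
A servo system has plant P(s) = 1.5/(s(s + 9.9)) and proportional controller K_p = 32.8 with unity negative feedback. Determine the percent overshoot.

4.38%

From 1 + K_pP(s) = 0: s² + 9.9s + 49.2 = 0 ⇒ ω_n = 7.014, ζ = 0.7057.
%OS = 100·exp(−πζ/√(1−ζ²)) = 100·exp(−π·0.7057/√0.502) = 4.38%.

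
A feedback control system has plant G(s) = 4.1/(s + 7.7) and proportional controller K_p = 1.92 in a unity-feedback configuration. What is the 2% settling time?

Closed-loop transfer function: T(s) = K_p·G(s)/(1 + K_p·G(s)) = 7.872/(s + 7.7 + 7.872) = 7.872/(s + 15.57).
Time constant τ = 1/15.57 = 0.06422 s, so the 2% settling time is about 4τ = 0.257 s.

T_s ≈ 0.257 s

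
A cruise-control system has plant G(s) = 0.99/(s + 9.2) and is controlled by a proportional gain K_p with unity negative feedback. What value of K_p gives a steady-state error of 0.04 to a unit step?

K_p = 223

Steady-state error for a unit step on this type-0 loop is 1/(1 + K_p·G(0)).
G(0) = 0.1076. Require 1/(1 + K_p·0.1076) = 0.04, so 1 + 0.1076·K_p = 25.
K_p = (25 − 1)/0.1076 = 223.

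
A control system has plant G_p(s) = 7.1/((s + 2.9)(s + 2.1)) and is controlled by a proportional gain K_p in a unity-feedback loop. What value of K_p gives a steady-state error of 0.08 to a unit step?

For a type-0 loop with proportional control, e_ss = 1/(1 + K_p·G_p(0)).
G_p(0) = 1.166. Require 1/(1 + K_p·1.166) = 0.08, so 1 + 1.166·K_p = 12.5.
K_p = (12.5 − 1)/1.166 = 9.86.

K_p = 9.86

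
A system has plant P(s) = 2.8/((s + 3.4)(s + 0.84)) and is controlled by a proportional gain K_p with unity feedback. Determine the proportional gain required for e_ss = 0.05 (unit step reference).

K_p = 19.4

For a type-0 loop with proportional control, e_ss = 1/(1 + K_p·P(0)).
P(0) = 0.9804. Require 1/(1 + K_p·0.9804) = 0.05, so 1 + 0.9804·K_p = 20.
K_p = (20 − 1)/0.9804 = 19.4.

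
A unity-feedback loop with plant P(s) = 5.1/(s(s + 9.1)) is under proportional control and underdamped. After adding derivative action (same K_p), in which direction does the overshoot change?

decrease

With PD the characteristic equation becomes s² + (a + K·K_d)s + K·K_p = 0; the damping term grows, ζ rises, overshoot falls.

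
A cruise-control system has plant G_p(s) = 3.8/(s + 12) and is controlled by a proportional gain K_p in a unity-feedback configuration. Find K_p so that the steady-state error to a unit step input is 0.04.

K_p = 75.8

Steady-state error for a unit step on this type-0 loop is 1/(1 + K_p·G_p(0)).
G_p(0) = 0.3167. Require 1/(1 + K_p·0.3167) = 0.04, so 1 + 0.3167·K_p = 25.
K_p = (25 − 1)/0.3167 = 75.8.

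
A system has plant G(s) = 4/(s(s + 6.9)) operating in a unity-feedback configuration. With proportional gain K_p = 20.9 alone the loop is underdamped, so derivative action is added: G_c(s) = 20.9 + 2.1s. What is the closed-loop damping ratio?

ζ = 0.837

Forward path: (20.9 + 2.1s)·4/(s(s+6.9)). The closed-loop characteristic equation is s² + (6.9 + 4·2.1)s + 4·20.9 = 0.
That is s² + 15.3s + 83.6 = 0, so ω_n = 9.143 rad/s and ζ = 15.3/(2·9.143) = 0.8367.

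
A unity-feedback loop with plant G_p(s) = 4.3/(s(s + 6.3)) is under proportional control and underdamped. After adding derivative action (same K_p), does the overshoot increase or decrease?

decrease

With PD the characteristic equation becomes s² + (a + K·K_d)s + K·K_p = 0; the damping term grows, ζ rises, overshoot falls.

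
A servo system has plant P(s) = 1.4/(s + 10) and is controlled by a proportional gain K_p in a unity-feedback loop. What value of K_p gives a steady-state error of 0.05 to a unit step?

K_p = 136

The loop is type 0, so e_ss(step) = 1/(1 + K_pos) with K_pos = K_p·P(0).
P(0) = 0.14. Require 1/(1 + K_p·0.14) = 0.05, so 1 + 0.14·K_p = 20.
K_p = (20 − 1)/0.14 = 136.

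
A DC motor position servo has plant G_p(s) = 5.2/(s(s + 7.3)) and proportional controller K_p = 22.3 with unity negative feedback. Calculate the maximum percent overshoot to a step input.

From 1 + K_pG_p(s) = 0: s² + 7.3s + 116 = 0 ⇒ ω_n = 10.77, ζ = 0.339.
%OS = 100·exp(−πζ/√(1−ζ²)) = 100·exp(−π·0.339/√0.8851) = 32.2%.

32.2%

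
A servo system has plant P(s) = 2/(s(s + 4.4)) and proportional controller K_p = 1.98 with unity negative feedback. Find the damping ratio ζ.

1 + K_p·P(s) = 0 gives s² + 4.4s + 3.96 = 0.
So ω_n² = 3.96 ⇒ ω_n = 1.99 rad/s, and ζ = 4.4/(2ω_n) = 1.11.

ζ = 1.11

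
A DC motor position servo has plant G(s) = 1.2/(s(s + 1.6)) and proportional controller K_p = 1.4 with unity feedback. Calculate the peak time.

T_p = 3.08 s

Closed-loop characteristic equation: s² + 1.6s + 1.68 = 0, so ω_n = 1.296 rad/s and ζ = 1.6/(2·1.296) = 0.6172.
Damped frequency ω_d = ω_n√(1−ζ²) = 1.02 rad/s, so peak time T_p = π/ω_d = 3.08 s.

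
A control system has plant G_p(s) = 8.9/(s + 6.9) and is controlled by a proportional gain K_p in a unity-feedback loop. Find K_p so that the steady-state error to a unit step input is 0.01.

For a type-0 loop with proportional control, e_ss = 1/(1 + K_p·G_p(0)).
G_p(0) = 1.29. Require 1/(1 + K_p·1.29) = 0.01, so 1 + 1.29·K_p = 100.
K_p = (100 − 1)/1.29 = 76.8.

K_p = 76.8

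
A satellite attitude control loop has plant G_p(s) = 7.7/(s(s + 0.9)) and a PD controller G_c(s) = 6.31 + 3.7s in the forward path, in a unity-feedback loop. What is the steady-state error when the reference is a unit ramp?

0.0185

The loop has one pole at the origin (type 1). Velocity error constant K_v = lim_{s→0} s·G_c(s)G_p(s) = 6.31·7.7/0.9 = 53.99.
Steady-state error to a unit ramp: e_ss = 1/K_v = 0.0185.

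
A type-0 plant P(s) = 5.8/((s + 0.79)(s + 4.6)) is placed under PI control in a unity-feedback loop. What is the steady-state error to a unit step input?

The PI controller's integrator makes the forward path type 1, so e_ss to a step is zero.

0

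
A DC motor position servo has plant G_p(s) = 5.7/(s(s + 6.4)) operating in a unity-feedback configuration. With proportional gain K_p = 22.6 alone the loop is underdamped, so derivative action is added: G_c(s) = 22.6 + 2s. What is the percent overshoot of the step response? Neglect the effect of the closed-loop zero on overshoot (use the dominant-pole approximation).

Forward path: (22.6 + 2s)·5.7/(s(s+6.4)). The closed-loop characteristic equation is s² + (6.4 + 5.7·2)s + 5.7·22.6 = 0.
That is s² + 17.8s + 128.8 = 0, so ω_n = 11.35 rad/s and ζ = 17.8/(2·11.35) = 0.7841.
%OS = 100·exp(−πζ/√(1−ζ²)) = 1.89%.

1.89%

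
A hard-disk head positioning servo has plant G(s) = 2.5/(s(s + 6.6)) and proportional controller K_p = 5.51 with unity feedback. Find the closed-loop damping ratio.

1 + K_p·G(s) = 0 gives s² + 6.6s + 13.77 = 0.
Matching s² + 2ζω_n s + ω_n²: ω_n = √13.77 = 3.711 rad/s and 2ζω_n = 6.6, so ζ = 6.6/(2·3.711) = 0.889.

ζ = 0.889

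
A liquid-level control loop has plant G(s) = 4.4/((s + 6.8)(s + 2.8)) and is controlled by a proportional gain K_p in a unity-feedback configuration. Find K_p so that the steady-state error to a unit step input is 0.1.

K_p = 38.9

For a type-0 loop with proportional control, e_ss = 1/(1 + K_p·G(0)).
G(0) = 0.2311. Require 1/(1 + K_p·0.2311) = 0.1, so 1 + 0.2311·K_p = 10.
K_p = (10 − 1)/0.2311 = 38.9.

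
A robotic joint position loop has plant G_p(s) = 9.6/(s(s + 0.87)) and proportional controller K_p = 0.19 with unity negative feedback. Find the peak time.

Closed-loop characteristic equation: s² + 0.87s + 1.824 = 0, so ω_n = 1.351 rad/s and ζ = 0.87/(2·1.351) = 0.3221.
Damped frequency ω_d = ω_n√(1−ζ²) = 1.279 rad/s, so peak time T_p = π/ω_d = 2.46 s.

T_p = 2.46 s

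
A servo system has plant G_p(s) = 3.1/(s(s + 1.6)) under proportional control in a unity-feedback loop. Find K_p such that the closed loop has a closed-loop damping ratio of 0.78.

Closed-loop characteristic equation: s² + 1.6s + K_p·3.1 = 0.
So ω_n = √(3.1K_p) and 2ζω_n = 1.6, giving ζ = 1.6/(2√(3.1K_p)).
Setting ζ = 0.78: √(3.1K_p) = 1.6/(2·0.78) = 1.026, so K_p = 1.052/3.1 = 0.339.

K_p = 0.339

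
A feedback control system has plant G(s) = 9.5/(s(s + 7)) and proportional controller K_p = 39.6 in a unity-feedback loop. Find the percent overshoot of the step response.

56.2%

From 1 + K_pG(s) = 0: s² + 7s + 376.2 = 0 ⇒ ω_n = 19.4, ζ = 0.1805.
%OS = 100·exp(−πζ/√(1−ζ²)) = 100·exp(−π·0.1805/√0.9674) = 56.2%.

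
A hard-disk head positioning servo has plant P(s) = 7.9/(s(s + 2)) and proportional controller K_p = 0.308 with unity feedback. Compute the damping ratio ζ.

ζ = 0.641

1 + K_p·P(s) = 0 gives s² + 2s + 2.433 = 0.
So ω_n² = 2.433 ⇒ ω_n = 1.56 rad/s, and ζ = 2/(2ω_n) = 0.641.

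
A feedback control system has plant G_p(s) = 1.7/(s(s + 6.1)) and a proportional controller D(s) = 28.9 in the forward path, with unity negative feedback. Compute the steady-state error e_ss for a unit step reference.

The open loop D(s)G_p(s) has a pole at the origin (type 1), so the static position error constant is infinite and e_ss = 1/(1+∞) = 0.

0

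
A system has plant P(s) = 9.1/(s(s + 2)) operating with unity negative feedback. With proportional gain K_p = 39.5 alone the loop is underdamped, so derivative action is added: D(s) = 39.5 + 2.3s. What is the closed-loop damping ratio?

Forward path: (39.5 + 2.3s)·9.1/(s(s+2)). The closed-loop characteristic equation is s² + (2 + 9.1·2.3)s + 9.1·39.5 = 0.
That is s² + 22.93s + 359.4 = 0, so ω_n = 18.96 rad/s and ζ = 22.93/(2·18.96) = 0.6047.

ζ = 0.605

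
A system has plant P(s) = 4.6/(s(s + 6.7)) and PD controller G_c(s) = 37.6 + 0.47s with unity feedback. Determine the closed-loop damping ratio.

Forward path: (37.6 + 0.47s)·4.6/(s(s+6.7)). The closed-loop characteristic equation is s² + (6.7 + 4.6·0.47)s + 4.6·37.6 = 0.
That is s² + 8.862s + 173 = 0, so ω_n = 13.15 rad/s and ζ = 8.862/(2·13.15) = 0.3369.

ζ = 0.337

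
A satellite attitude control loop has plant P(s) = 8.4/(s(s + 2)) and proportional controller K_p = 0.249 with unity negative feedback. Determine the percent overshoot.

4.94%

The closed-loop denominator s² + 2s + 2.092 gives ω_n = √2.092 = 1.446 and ζ = 2/(2ω_n) = 0.6914.
%OS = 100·exp(−πζ/√(1−ζ²)) = 100·exp(−π·0.6914/√0.5219) = 4.94%.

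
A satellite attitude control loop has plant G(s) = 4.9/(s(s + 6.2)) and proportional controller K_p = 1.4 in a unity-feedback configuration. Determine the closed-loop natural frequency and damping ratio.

ω_n = 2.62 rad/s, ζ = 1.18

The closed-loop denominator is s(s+6.2) + 1.4·4.9 = s² + 6.2s + 6.86.
So ω_n² = 6.86 ⇒ ω_n = 2.619 rad/s, and ζ = 6.2/(2ω_n) = 1.18.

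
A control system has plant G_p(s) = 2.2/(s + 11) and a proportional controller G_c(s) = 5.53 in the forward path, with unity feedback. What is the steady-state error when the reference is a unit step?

0.475

The loop is type 0. Static position error constant K_pos = G_c(0)·G_p(0) = 5.53·0.2 = 1.106.
Steady-state error to a unit step: e_ss = 1/(1+K_pos) = 1/2.106 = 0.475.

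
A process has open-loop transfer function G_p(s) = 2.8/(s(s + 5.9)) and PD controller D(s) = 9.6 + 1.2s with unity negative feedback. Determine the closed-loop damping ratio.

Forward path: (9.6 + 1.2s)·2.8/(s(s+5.9)). The closed-loop characteristic equation is s² + (5.9 + 2.8·1.2)s + 2.8·9.6 = 0.
That is s² + 9.26s + 26.88 = 0, so ω_n = 5.185 rad/s and ζ = 9.26/(2·5.185) = 0.893.

ζ = 0.893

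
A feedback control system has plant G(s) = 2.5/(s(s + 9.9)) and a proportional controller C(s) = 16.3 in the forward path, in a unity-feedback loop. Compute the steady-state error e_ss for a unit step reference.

0

The open loop C(s)G(s) has a pole at the origin (type 1), so the static position error constant is infinite and e_ss = 1/(1+∞) = 0.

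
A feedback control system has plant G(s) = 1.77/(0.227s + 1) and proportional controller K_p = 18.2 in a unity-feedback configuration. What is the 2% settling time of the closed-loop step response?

Closed loop: T(s) = K_p·G/(1+K_p·G) = 32.21/(0.227s + 1 + 32.21), with pole at s = −(1 + 32.21)/0.227 = −146.3.
τ = 1/146.3 = 0.006834 s, so 2% settling time ≈ 4τ = 0.0273 s.

T_s ≈ 0.0273 s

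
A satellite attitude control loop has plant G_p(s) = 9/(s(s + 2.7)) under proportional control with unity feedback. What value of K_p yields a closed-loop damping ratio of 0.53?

Closed-loop characteristic equation: s² + 2.7s + K_p·9 = 0.
So ω_n = √(9K_p) and 2ζω_n = 2.7, giving ζ = 2.7/(2√(9K_p)).
Setting ζ = 0.53: √(9K_p) = 2.7/(2·0.53) = 2.547, so K_p = 6.488/9 = 0.721.

K_p = 0.721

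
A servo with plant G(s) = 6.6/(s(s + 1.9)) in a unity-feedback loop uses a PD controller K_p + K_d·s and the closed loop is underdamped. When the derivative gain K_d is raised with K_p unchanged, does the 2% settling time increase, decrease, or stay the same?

Characteristic equation s² + (1.9 + 6.6K_d)s + 6.6K_p = 0: raising K_d increases ζω_n = (1.9+6.6K_d)/2 while the loop stays underdamped, so T_s ≈ 4/(ζω_n) decreases.

decrease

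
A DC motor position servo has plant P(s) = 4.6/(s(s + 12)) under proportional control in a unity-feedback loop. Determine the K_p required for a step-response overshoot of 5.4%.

K_p = 16.9

From %OS = 100·exp(−πζ/√(1−ζ²)) = 5.4%, ζ = −ln(0.054)/√(π²+ln²(0.054)) = 0.6806.
Characteristic equation s² + 12s + 4.6K_p = 0 gives ζ = 12/(2√(4.6K_p)).
Setting ζ = 0.6806: √(4.6K_p) = 12/(2·0.6806) = 8.815, so K_p = 77.71/4.6 = 16.9.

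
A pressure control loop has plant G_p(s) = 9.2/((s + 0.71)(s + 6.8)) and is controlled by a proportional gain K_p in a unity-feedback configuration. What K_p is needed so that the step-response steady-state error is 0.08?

K_p = 6.04

For a type-0 loop with proportional control, e_ss = 1/(1 + K_p·G_p(0)).
G_p(0) = 1.906. Require 1/(1 + K_p·1.906) = 0.08, so 1 + 1.906·K_p = 12.5.
K_p = (12.5 − 1)/1.906 = 6.04.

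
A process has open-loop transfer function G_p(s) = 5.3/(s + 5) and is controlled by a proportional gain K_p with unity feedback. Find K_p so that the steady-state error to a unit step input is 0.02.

Steady-state error for a unit step on this type-0 loop is 1/(1 + K_p·G_p(0)).
G_p(0) = 1.06. Require 1/(1 + K_p·1.06) = 0.02, so 1 + 1.06·K_p = 50.
K_p = (50 − 1)/1.06 = 46.2.

K_p = 46.2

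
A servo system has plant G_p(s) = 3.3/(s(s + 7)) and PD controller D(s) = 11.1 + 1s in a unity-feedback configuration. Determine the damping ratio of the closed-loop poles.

ζ = 0.851

Forward path: (11.1 + 1s)·3.3/(s(s+7)). The closed-loop characteristic equation is s² + (7 + 3.3·1)s + 3.3·11.1 = 0.
That is s² + 10.3s + 36.63 = 0, so ω_n = 6.052 rad/s and ζ = 10.3/(2·6.052) = 0.8509.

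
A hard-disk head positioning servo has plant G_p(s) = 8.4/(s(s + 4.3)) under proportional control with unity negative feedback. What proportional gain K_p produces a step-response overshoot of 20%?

K_p = 2.65

From %OS = 100·exp(−πζ/√(1−ζ²)) = 20%, ζ = −ln(0.2)/√(π²+ln²(0.2)) = 0.4559.
Characteristic equation s² + 4.3s + 8.4K_p = 0 gives ζ = 4.3/(2√(8.4K_p)).
Setting ζ = 0.4559: √(8.4K_p) = 4.3/(2·0.4559) = 4.715, so K_p = 22.24/8.4 = 2.65.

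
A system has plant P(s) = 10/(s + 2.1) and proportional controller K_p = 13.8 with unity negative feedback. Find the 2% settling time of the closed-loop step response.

T_s ≈ 0.0286 s

Closed-loop transfer function: T(s) = K_p·P(s)/(1 + K_p·P(s)) = 138/(s + 2.1 + 138) = 138/(s + 140.1).
Time constant τ = 1/140.1 = 0.007138 s, so the 2% settling time is about 4τ = 0.0286 s.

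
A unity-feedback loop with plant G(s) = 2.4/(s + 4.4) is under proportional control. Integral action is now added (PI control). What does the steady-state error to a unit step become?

The integrator makes K_pos = lim_{s→0} C(s)G(s) infinite, so e_ss = 1/(1+K_pos) = 0.

0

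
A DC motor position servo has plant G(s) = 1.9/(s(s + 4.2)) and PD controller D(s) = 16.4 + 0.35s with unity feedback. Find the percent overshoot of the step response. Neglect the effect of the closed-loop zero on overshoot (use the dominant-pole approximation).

21.8%

Forward path: (16.4 + 0.35s)·1.9/(s(s+4.2)). The closed-loop characteristic equation is s² + (4.2 + 1.9·0.35)s + 1.9·16.4 = 0.
That is s² + 4.865s + 31.16 = 0, so ω_n = 5.582 rad/s and ζ = 4.865/(2·5.582) = 0.4358.
%OS = 100·exp(−πζ/√(1−ζ²)) = 21.8%.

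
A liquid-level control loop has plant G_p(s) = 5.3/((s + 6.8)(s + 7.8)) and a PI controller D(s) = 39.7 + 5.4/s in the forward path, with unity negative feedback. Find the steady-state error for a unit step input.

The open loop D(s)G_p(s) has a pole at the origin (type 1), so the static position error constant is infinite and e_ss = 1/(1+∞) = 0.

0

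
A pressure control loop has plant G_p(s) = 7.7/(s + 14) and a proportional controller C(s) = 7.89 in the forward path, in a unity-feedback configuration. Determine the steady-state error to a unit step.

0.187

The loop is type 0. Static position error constant K_pos = C(0)·G_p(0) = 7.89·0.55 = 4.34.
Steady-state error to a unit step: e_ss = 1/(1+K_pos) = 1/5.34 = 0.187.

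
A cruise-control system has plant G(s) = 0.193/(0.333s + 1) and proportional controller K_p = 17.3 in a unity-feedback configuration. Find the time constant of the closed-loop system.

Closed loop: T(s) = K_p·G/(1+K_p·G) = 3.339/(0.333s + 1 + 3.339), with pole at s = −(1 + 3.339)/0.333 = −13.03.
Closed-loop time constant τ = 1/13.03 = 0.0767 s.

τ = 0.0767 s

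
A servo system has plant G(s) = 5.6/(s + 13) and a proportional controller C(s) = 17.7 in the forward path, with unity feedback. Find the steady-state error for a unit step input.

The loop is type 0. Static position error constant K_pos = C(0)·G(0) = 17.7·0.4308 = 7.625.
Steady-state error to a unit step: e_ss = 1/(1+K_pos) = 1/8.625 = 0.116.

0.116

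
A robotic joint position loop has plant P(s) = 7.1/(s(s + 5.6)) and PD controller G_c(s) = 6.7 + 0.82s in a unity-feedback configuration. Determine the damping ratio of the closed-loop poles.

ζ = 0.828

Forward path: (6.7 + 0.82s)·7.1/(s(s+5.6)). The closed-loop characteristic equation is s² + (5.6 + 7.1·0.82)s + 7.1·6.7 = 0.
That is s² + 11.42s + 47.57 = 0, so ω_n = 6.897 rad/s and ζ = 11.42/(2·6.897) = 0.828.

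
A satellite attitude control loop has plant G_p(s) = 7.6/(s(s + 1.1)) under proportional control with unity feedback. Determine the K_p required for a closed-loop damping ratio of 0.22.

K_p = 0.822

Closed-loop characteristic equation: s² + 1.1s + K_p·7.6 = 0.
So ω_n = √(7.6K_p) and 2ζω_n = 1.1, giving ζ = 1.1/(2√(7.6K_p)).
Setting ζ = 0.22: √(7.6K_p) = 1.1/(2·0.22) = 2.5, so K_p = 6.25/7.6 = 0.822.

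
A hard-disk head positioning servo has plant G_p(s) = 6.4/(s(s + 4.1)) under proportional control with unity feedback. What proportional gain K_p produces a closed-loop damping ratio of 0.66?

K_p = 1.51

Closed-loop characteristic equation: s² + 4.1s + K_p·6.4 = 0.
So ω_n = √(6.4K_p) and 2ζω_n = 4.1, giving ζ = 4.1/(2√(6.4K_p)).
Setting ζ = 0.66: √(6.4K_p) = 4.1/(2·0.66) = 3.106, so K_p = 9.648/6.4 = 1.51.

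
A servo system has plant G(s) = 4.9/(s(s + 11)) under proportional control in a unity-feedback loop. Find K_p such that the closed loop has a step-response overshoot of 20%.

K_p = 29.7

From %OS = 100·exp(−πζ/√(1−ζ²)) = 20%, ζ = −ln(0.2)/√(π²+ln²(0.2)) = 0.4559.
Characteristic equation s² + 11s + 4.9K_p = 0 gives ζ = 11/(2√(4.9K_p)).
Setting ζ = 0.4559: √(4.9K_p) = 11/(2·0.4559) = 12.06, so K_p = 145.5/4.9 = 29.7.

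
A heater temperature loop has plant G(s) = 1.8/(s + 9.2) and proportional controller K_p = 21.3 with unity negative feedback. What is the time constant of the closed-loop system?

τ = 0.021 s

Closed-loop transfer function: T(s) = K_p·G(s)/(1 + K_p·G(s)) = 38.34/(s + 9.2 + 38.34) = 38.34/(s + 47.54).
Time constant τ = 1/47.54 = 0.021 s.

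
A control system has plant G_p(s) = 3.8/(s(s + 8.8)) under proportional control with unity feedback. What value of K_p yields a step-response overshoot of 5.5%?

From %OS = 100·exp(−πζ/√(1−ζ²)) = 5.5%, ζ = −ln(0.055)/√(π²+ln²(0.055)) = 0.6783.
Characteristic equation s² + 8.8s + 3.8K_p = 0 gives ζ = 8.8/(2√(3.8K_p)).
Setting ζ = 0.6783: √(3.8K_p) = 8.8/(2·0.6783) = 6.486, so K_p = 42.07/3.8 = 11.1.

K_p = 11.1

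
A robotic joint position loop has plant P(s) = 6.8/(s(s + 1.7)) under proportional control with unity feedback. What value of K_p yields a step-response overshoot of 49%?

From %OS = 100·exp(−πζ/√(1−ζ²)) = 49%, ζ = −ln(0.49)/√(π²+ln²(0.49)) = 0.2214.
Characteristic equation s² + 1.7s + 6.8K_p = 0 gives ζ = 1.7/(2√(6.8K_p)).
Setting ζ = 0.2214: √(6.8K_p) = 1.7/(2·0.2214) = 3.839, so K_p = 14.74/6.8 = 2.17.

K_p = 2.17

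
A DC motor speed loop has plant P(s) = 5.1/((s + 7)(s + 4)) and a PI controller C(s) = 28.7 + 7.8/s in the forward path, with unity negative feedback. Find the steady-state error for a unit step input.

0

The open loop C(s)P(s) has a pole at the origin (type 1), so the static position error constant is infinite and e_ss = 1/(1+∞) = 0.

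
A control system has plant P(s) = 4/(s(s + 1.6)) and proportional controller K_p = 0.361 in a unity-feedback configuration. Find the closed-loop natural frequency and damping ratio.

With unity feedback the closed-loop characteristic equation is s² + 1.6s + 0.361·4 = s² + 1.6s + 1.444 = 0.
So ω_n² = 1.444 ⇒ ω_n = 1.202 rad/s, and ζ = 1.6/(2ω_n) = 0.666.

ω_n = 1.2 rad/s, ζ = 0.666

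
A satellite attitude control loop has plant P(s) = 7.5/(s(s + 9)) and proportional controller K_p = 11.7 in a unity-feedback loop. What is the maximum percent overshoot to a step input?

The closed-loop denominator s² + 9s + 87.75 gives ω_n = √87.75 = 9.367 and ζ = 9/(2ω_n) = 0.4804.
%OS = 100·exp(−πζ/√(1−ζ²)) = 100·exp(−π·0.4804/√0.7692) = 17.9%.

17.9%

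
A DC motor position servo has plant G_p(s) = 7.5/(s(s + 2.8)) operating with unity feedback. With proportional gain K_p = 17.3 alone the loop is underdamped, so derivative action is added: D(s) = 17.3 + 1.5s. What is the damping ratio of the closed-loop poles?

Forward path: (17.3 + 1.5s)·7.5/(s(s+2.8)). The closed-loop characteristic equation is s² + (2.8 + 7.5·1.5)s + 7.5·17.3 = 0.
That is s² + 14.05s + 129.8 = 0, so ω_n = 11.39 rad/s and ζ = 14.05/(2·11.39) = 0.6167.

ζ = 0.617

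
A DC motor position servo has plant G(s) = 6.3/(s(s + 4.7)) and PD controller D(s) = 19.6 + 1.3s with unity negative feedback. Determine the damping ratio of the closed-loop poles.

Forward path: (19.6 + 1.3s)·6.3/(s(s+4.7)). The closed-loop characteristic equation is s² + (4.7 + 6.3·1.3)s + 6.3·19.6 = 0.
That is s² + 12.89s + 123.5 = 0, so ω_n = 11.11 rad/s and ζ = 12.89/(2·11.11) = 0.58.

ζ = 0.58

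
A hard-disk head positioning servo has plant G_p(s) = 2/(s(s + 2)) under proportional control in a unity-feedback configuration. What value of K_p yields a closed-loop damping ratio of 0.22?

Closed-loop characteristic equation: s² + 2s + K_p·2 = 0.
So ω_n = √(2K_p) and 2ζω_n = 2, giving ζ = 2/(2√(2K_p)).
Setting ζ = 0.22: √(2K_p) = 2/(2·0.22) = 4.545, so K_p = 20.66/2 = 10.3.

K_p = 10.3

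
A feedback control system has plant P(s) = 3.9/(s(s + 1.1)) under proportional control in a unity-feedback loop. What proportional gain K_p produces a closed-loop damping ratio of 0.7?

Closed-loop characteristic equation: s² + 1.1s + K_p·3.9 = 0.
So ω_n = √(3.9K_p) and 2ζω_n = 1.1, giving ζ = 1.1/(2√(3.9K_p)).
Setting ζ = 0.7: √(3.9K_p) = 1.1/(2·0.7) = 0.7857, so K_p = 0.6173/3.9 = 0.158.

K_p = 0.158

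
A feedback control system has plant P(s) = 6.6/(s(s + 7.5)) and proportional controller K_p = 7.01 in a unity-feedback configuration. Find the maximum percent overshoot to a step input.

12.5%

Closed-loop characteristic equation: s² + 7.5s + 46.27 = 0, so ω_n = 6.802 rad/s and ζ = 7.5/(2·6.802) = 0.5513.
%OS = 100·exp(−πζ/√(1−ζ²)) = 100·exp(−π·0.5513/√0.6961) = 12.5%.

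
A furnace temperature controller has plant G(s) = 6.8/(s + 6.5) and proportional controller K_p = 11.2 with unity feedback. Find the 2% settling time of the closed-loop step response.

Closed-loop transfer function: T(s) = K_p·G(s)/(1 + K_p·G(s)) = 76.16/(s + 6.5 + 76.16) = 76.16/(s + 82.66).
Time constant τ = 1/82.66 = 0.0121 s, so the 2% settling time is about 4τ = 0.0484 s.

T_s ≈ 0.0484 s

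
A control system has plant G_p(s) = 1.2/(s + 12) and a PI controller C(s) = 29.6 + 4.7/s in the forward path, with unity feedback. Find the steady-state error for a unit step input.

0

The open loop C(s)G_p(s) has a pole at the origin (type 1), so the static position error constant is infinite and e_ss = 1/(1+∞) = 0.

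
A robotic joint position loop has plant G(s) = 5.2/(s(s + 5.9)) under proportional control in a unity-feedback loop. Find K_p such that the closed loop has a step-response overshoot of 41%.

K_p = 22.5

From %OS = 100·exp(−πζ/√(1−ζ²)) = 41%, ζ = −ln(0.41)/√(π²+ln²(0.41)) = 0.273.
Characteristic equation s² + 5.9s + 5.2K_p = 0 gives ζ = 5.9/(2√(5.2K_p)).
Setting ζ = 0.273: √(5.2K_p) = 5.9/(2·0.273) = 10.8, so K_p = 116.7/5.2 = 22.5.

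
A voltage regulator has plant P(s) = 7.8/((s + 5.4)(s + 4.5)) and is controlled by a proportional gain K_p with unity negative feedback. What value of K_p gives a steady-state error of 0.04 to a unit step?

For a type-0 loop with proportional control, e_ss = 1/(1 + K_p·P(0)).
P(0) = 0.321. Require 1/(1 + K_p·0.321) = 0.04, so 1 + 0.321·K_p = 25.
K_p = (25 − 1)/0.321 = 74.8.

K_p = 74.8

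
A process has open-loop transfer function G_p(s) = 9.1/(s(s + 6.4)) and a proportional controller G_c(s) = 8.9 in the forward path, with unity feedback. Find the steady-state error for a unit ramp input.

0.079

The loop has one pole at the origin (type 1). Velocity error constant K_v = lim_{s→0} s·G_c(s)G_p(s) = 8.9·9.1/6.4 = 12.65.
Steady-state error to a unit ramp: e_ss = 1/K_v = 0.079.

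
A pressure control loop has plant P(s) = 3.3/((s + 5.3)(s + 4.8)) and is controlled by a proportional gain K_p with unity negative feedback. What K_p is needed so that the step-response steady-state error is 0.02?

K_p = 378

The loop is type 0, so e_ss(step) = 1/(1 + K_pos) with K_pos = K_p·P(0).
P(0) = 0.1297. Require 1/(1 + K_p·0.1297) = 0.02, so 1 + 0.1297·K_p = 50.
K_p = (50 − 1)/0.1297 = 378.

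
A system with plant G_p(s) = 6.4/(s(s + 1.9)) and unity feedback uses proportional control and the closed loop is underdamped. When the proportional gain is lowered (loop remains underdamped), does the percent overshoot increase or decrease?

ζ = 1.9/(2√(6.4K_p)) rises as K_p falls; higher damping means less overshoot.

decrease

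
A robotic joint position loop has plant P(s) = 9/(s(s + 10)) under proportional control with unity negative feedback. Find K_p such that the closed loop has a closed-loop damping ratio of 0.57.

K_p = 8.55

Closed-loop characteristic equation: s² + 10s + K_p·9 = 0.
So ω_n = √(9K_p) and 2ζω_n = 10, giving ζ = 10/(2√(9K_p)).
Setting ζ = 0.57: √(9K_p) = 10/(2·0.57) = 8.772, so K_p = 76.95/9 = 8.55.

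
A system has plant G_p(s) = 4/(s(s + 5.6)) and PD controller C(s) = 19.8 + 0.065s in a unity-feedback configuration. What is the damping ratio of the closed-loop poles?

Forward path: (19.8 + 0.065s)·4/(s(s+5.6)). The closed-loop characteristic equation is s² + (5.6 + 4·0.065)s + 4·19.8 = 0.
That is s² + 5.86s + 79.2 = 0, so ω_n = 8.899 rad/s and ζ = 5.86/(2·8.899) = 0.3292.

ζ = 0.329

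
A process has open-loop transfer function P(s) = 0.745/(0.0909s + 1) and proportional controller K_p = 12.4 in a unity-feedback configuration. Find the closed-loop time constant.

τ = 0.00888 s

Closed loop: T(s) = K_p·P/(1+K_p·P) = 9.238/(0.0909s + 1 + 9.238), with pole at s = −(1 + 9.238)/0.0909 = −112.6.
Closed-loop time constant τ = 1/112.6 = 0.00888 s.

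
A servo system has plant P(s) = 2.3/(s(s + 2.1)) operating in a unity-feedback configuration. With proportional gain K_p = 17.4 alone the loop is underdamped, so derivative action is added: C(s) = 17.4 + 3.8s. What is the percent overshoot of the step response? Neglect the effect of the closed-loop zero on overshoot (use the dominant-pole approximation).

Forward path: (17.4 + 3.8s)·2.3/(s(s+2.1)). The closed-loop characteristic equation is s² + (2.1 + 2.3·3.8)s + 2.3·17.4 = 0.
That is s² + 10.84s + 40.02 = 0, so ω_n = 6.326 rad/s and ζ = 10.84/(2·6.326) = 0.8568.
%OS = 100·exp(−πζ/√(1−ζ²)) = 0.541%.

0.541%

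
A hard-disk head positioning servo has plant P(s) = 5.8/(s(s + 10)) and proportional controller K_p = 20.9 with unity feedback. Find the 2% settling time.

The closed-loop denominator s² + 10s + 121.2 gives ω_n = √121.2 = 11.01 and ζ = 10/(2ω_n) = 0.4541.
2% settling time T_s ≈ 4/(ζω_n) = 4/5 = 0.8 s.

T_s ≈ 0.8 s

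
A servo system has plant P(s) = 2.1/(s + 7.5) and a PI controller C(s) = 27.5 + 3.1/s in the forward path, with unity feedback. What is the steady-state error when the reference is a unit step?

The open loop C(s)P(s) has a pole at the origin (type 1), so the static position error constant is infinite and e_ss = 1/(1+∞) = 0.

0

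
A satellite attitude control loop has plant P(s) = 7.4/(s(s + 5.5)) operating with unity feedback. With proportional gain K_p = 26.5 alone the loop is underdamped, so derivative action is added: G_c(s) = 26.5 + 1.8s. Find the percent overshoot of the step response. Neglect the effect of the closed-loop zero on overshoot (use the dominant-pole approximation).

5.78%

Forward path: (26.5 + 1.8s)·7.4/(s(s+5.5)). The closed-loop characteristic equation is s² + (5.5 + 7.4·1.8)s + 7.4·26.5 = 0.
That is s² + 18.82s + 196.1 = 0, so ω_n = 14 rad/s and ζ = 18.82/(2·14) = 0.672.
%OS = 100·exp(−πζ/√(1−ζ²)) = 5.78%.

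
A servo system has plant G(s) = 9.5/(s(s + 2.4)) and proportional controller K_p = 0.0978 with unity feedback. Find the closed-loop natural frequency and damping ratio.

The closed-loop denominator is s(s+2.4) + 0.0978·9.5 = s² + 2.4s + 0.9291.
So ω_n² = 0.9291 ⇒ ω_n = 0.9639 rad/s, and ζ = 2.4/(2ω_n) = 1.24.

ω_n = 0.964 rad/s, ζ = 1.24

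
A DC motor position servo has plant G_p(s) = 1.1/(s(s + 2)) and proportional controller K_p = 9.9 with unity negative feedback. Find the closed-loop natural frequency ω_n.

1 + K_p·G_p(s) = 0 gives s² + 2s + 10.89 = 0.
So ω_n² = 10.89 ⇒ ω_n = 3.3 rad/s, and ζ = 2/(2ω_n) = 0.303.

ω_n = 3.3 rad/s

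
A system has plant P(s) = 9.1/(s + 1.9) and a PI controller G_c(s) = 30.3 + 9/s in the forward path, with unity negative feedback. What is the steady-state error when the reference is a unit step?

The open loop G_c(s)P(s) has a pole at the origin (type 1), so the static position error constant is infinite and e_ss = 1/(1+∞) = 0.

0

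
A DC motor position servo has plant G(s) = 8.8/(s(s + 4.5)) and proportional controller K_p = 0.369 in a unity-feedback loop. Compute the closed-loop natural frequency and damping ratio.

ω_n = 1.8 rad/s, ζ = 1.25

The closed-loop denominator is s(s+4.5) + 0.369·8.8 = s² + 4.5s + 3.247.
Matching s² + 2ζω_n s + ω_n²: ω_n = √3.247 = 1.802 rad/s and 2ζω_n = 4.5, so ζ = 4.5/(2·1.802) = 1.25.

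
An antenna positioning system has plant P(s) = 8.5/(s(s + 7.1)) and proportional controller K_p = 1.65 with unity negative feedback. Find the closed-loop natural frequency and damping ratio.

ω_n = 3.74 rad/s, ζ = 0.948

1 + K_p·P(s) = 0 gives s² + 7.1s + 14.02 = 0.
So ω_n² = 14.02 ⇒ ω_n = 3.745 rad/s, and ζ = 7.1/(2ω_n) = 0.948.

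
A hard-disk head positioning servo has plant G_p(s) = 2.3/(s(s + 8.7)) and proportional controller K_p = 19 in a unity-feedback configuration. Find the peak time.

Closed-loop characteristic equation: s² + 8.7s + 43.7 = 0, so ω_n = 6.611 rad/s and ζ = 8.7/(2·6.611) = 0.658.
Damped frequency ω_d = ω_n√(1−ζ²) = 4.978 rad/s, so peak time T_p = π/ω_d = 0.631 s.

T_p = 0.631 s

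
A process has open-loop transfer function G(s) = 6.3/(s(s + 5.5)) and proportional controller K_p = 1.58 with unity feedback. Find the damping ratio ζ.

ζ = 0.872

With unity feedback the closed-loop characteristic equation is s² + 5.5s + 1.58·6.3 = s² + 5.5s + 9.954 = 0.
So ω_n² = 9.954 ⇒ ω_n = 3.155 rad/s, and ζ = 5.5/(2ω_n) = 0.872.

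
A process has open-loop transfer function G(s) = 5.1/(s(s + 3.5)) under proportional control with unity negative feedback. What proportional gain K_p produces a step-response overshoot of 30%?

K_p = 4.69

From %OS = 100·exp(−πζ/√(1−ζ²)) = 30%, ζ = −ln(0.3)/√(π²+ln²(0.3)) = 0.3579.
Characteristic equation s² + 3.5s + 5.1K_p = 0 gives ζ = 3.5/(2√(5.1K_p)).
Setting ζ = 0.3579: √(5.1K_p) = 3.5/(2·0.3579) = 4.89, so K_p = 23.91/5.1 = 4.69.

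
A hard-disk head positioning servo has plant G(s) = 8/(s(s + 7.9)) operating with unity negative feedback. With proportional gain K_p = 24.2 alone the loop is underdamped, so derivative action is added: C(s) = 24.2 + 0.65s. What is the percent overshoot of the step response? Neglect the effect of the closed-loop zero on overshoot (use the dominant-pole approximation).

18.7%

Forward path: (24.2 + 0.65s)·8/(s(s+7.9)). The closed-loop characteristic equation is s² + (7.9 + 8·0.65)s + 8·24.2 = 0.
That is s² + 13.1s + 193.6 = 0, so ω_n = 13.91 rad/s and ζ = 13.1/(2·13.91) = 0.4707.
%OS = 100·exp(−πζ/√(1−ζ²)) = 18.7%.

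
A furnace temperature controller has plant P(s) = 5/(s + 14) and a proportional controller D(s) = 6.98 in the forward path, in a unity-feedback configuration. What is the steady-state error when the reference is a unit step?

0.286

The loop is type 0. Static position error constant K_pos = D(0)·P(0) = 6.98·0.3571 = 2.493.
Steady-state error to a unit step: e_ss = 1/(1+K_pos) = 1/3.493 = 0.286.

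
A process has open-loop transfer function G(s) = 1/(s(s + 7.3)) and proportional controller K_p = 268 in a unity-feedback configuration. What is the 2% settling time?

The closed-loop denominator s² + 7.3s + 268 gives ω_n = √268 = 16.37 and ζ = 7.3/(2ω_n) = 0.223.
2% settling time T_s ≈ 4/(ζω_n) = 4/3.65 = 1.1 s.

T_s ≈ 1.1 s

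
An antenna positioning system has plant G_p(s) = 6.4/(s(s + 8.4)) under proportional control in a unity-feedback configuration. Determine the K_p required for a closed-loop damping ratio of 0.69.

K_p = 5.79

Closed-loop characteristic equation: s² + 8.4s + K_p·6.4 = 0.
So ω_n = √(6.4K_p) and 2ζω_n = 8.4, giving ζ = 8.4/(2√(6.4K_p)).
Setting ζ = 0.69: √(6.4K_p) = 8.4/(2·0.69) = 6.087, so K_p = 37.05/6.4 = 5.79.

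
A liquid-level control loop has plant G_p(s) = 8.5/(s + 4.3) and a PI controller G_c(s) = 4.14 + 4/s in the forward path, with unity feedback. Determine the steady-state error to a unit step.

The open loop G_c(s)G_p(s) has a pole at the origin (type 1), so the static position error constant is infinite and e_ss = 1/(1+∞) = 0.

0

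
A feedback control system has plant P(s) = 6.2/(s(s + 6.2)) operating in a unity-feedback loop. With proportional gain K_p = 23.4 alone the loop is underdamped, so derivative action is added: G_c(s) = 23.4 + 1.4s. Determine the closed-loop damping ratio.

ζ = 0.618

Forward path: (23.4 + 1.4s)·6.2/(s(s+6.2)). The closed-loop characteristic equation is s² + (6.2 + 6.2·1.4)s + 6.2·23.4 = 0.
That is s² + 14.88s + 145.1 = 0, so ω_n = 12.04 rad/s and ζ = 14.88/(2·12.04) = 0.6177.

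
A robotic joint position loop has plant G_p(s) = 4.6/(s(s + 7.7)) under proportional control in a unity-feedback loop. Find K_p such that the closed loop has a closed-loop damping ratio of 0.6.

K_p = 8.95

Closed-loop characteristic equation: s² + 7.7s + K_p·4.6 = 0.
So ω_n = √(4.6K_p) and 2ζω_n = 7.7, giving ζ = 7.7/(2√(4.6K_p)).
Setting ζ = 0.6: √(4.6K_p) = 7.7/(2·0.6) = 6.417, so K_p = 41.17/4.6 = 8.95.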